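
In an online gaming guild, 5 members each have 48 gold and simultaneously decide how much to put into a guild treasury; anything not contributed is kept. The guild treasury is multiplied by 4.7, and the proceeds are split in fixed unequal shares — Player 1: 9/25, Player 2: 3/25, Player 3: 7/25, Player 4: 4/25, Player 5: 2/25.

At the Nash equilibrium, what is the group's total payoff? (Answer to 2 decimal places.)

595.20 gold

Each unit j contributes comes back to j as 4.7 × (j's share), so j prefers to contribute only if that share exceeds 1/4.7 = 0.2128; otherwise keeping the unit dominates.
Player 1 and Player 3 are above the threshold, contributing 48 each; the remaining 3 contribute 0. Total contributed: 96.
The guild treasury pays out 4.7 × 96 = 451.20 in total (split across the unequal shares, but the aggregate is all that matters for the group sum).
The 3 free-riders keep 48 each, adding 144. Group total = 144 + 451.20 = 595.20.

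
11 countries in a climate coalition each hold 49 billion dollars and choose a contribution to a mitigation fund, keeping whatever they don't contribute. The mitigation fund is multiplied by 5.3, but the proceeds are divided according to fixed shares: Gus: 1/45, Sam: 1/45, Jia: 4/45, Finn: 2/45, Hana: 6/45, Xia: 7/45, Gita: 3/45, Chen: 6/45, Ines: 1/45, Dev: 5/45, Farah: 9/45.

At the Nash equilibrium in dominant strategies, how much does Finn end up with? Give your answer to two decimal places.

A player with share s gets back 5.3·s per unit contributed, so full contribution is dominant for anyone with s > 1/5.3 = 0.1887 and zero contribution is dominant for anyone below.
Farah alone (share 9/45) is above the threshold, contributing 49; the remaining 10 contribute 0. Total contributed: 49.
Finn keeps 49 and receives 5.3 × 49 × 2/45 = 11.54 from the mitigation fund, for a payoff of 60.54.

60.54 billion dollars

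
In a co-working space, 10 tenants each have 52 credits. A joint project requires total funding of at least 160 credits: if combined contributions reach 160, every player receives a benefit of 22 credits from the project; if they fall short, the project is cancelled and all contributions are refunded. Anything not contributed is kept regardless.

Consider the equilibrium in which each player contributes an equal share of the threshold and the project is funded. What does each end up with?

Equal share of the threshold: 160/10 = 16.
At this profile no one gains by cutting their contribution: any cut drops the total below 160, the project is cancelled, contributions are refunded, and the deviator ends with 52, which is less than 52 − 16 + 22 = 58. Contributing more than 16 just wastes the excess. So contributing exactly 16 is a best response.
Each player's payoff: 52 − 16 + 22 = 58.

58 credits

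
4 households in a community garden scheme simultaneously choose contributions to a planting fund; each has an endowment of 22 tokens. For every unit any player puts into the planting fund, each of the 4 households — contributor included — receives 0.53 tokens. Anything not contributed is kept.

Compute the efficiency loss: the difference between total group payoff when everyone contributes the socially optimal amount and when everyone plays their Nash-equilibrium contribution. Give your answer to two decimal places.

The private return per contributed unit is 0.53 < 1, so contributing 0 is dominant for every player. At the Nash equilibrium everyone keeps their 22, and the group total is 4 × 22 = 88.
Each contributed unit returns 2.120 to the group as a whole (0.53 to each of 4 players), which exceeds 1, so the social optimum is full contribution: group total = 2.120 × 88 = 186.56.
Efficiency loss = 186.56 − 88 = 98.56.

98.56 tokens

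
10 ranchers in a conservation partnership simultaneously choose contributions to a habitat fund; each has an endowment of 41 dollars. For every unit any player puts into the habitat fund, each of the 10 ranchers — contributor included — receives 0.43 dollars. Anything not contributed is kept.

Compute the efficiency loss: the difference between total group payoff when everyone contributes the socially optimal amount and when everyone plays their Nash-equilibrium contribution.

The private return per contributed unit is 0.43 < 1, so contributing 0 is dominant for every player. At the Nash equilibrium everyone keeps their 41, and the group total is 10 × 41 = 410.
Each contributed unit returns 4.300 to the group as a whole (0.43 to each of 10 players), which exceeds 1, so the social optimum is full contribution: group total = 4.300 × 410 = 1763.00.
Efficiency loss = 1763.00 − 410 = 1353.00.

1353.00 dollars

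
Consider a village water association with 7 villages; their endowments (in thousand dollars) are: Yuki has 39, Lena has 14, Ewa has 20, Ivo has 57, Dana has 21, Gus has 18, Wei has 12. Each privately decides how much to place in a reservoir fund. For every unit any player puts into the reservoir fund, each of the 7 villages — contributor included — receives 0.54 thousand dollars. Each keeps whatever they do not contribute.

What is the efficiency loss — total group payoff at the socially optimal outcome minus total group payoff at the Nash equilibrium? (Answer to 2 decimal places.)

The private return per contributed unit is 0.54 < 1 for everyone, so the Nash equilibrium is zero contribution and the group total is Σ E_j = 39 + 14 + 20 + 57 + 21 + 18 + 12 = 181.
Each contributed unit returns 3.780 to the group, so the social optimum is full contribution by everyone: group total = 3.780 × 181 = 684.18.
Efficiency loss = (3.780 − 1) × 181 = 503.18.

503.18 thousand dollars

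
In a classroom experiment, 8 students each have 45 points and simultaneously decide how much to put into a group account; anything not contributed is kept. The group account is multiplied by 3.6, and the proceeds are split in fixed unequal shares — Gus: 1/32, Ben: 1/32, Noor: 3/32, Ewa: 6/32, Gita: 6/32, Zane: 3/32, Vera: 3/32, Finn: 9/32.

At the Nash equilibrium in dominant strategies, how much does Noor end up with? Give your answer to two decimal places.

For player j, contributing a unit is worthwhile iff 3.6 × (j's share) ≥ 1, i.e. iff j's share is at least 0.2778.
The only share above 0.2778 is Finn's 9/32, contributing 45; the remaining 7 contribute 0. Total contributed: 45.
Noor keeps 45 and receives 3.6 × 45 × 3/32 = 15.19 from the group account, for a payoff of 60.19.

60.19 points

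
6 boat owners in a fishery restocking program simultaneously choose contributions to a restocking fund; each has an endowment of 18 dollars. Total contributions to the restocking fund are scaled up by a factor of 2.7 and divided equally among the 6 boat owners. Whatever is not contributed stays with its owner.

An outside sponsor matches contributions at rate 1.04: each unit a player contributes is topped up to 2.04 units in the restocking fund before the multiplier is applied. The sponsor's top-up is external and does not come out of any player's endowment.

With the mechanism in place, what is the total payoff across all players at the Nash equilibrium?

108.00 dollars

With the mechanism, a contributed unit returns 2.7 × 2.04 / 6 = 0.9180 per unit of net cost — still below 1 — so contributing 0 remains dominant for every player.
Everyone keeps their endowment and the group total is 6 × 18 = 108.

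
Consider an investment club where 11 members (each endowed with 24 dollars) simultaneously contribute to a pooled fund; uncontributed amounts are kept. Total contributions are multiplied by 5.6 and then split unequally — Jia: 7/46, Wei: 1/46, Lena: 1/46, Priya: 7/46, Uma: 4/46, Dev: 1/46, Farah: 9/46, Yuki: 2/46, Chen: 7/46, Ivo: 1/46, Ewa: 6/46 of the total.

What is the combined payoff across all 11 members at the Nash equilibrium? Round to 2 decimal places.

For player j, contributing a unit is worthwhile iff 5.6 × (j's share) ≥ 1, i.e. iff j's share is at least 0.1786.
The only share above 0.1786 is Farah's 9/46, contributing 24; the remaining 10 contribute 0. Total contributed: 24.
The pooled fund pays out 5.6 × 24 = 134.40 in total (split across the unequal shares, but the aggregate is all that matters for the group sum).
The 10 free-riders keep 24 each, adding 240. Group total = 240 + 134.40 = 374.40.

374.40 dollars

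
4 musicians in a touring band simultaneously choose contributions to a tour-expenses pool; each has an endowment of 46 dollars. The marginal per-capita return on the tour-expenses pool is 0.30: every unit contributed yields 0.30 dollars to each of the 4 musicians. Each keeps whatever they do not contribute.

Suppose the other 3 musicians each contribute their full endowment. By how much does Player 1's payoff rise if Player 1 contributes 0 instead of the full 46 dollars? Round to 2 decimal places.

32.20 dollars

Switching from a contribution of 46 to 0 lets Player 1 keep an extra 46 dollars, but lowers the tour-expenses pool by 46, which costs Player 1 their own share of that drop: 0.30 × 46 = 13.80.
Net gain = 46 − 13.80 = 32.20. The private return per contributed unit (0.30) is below 1, so free-riding is indeed the best response regardless of what the others do.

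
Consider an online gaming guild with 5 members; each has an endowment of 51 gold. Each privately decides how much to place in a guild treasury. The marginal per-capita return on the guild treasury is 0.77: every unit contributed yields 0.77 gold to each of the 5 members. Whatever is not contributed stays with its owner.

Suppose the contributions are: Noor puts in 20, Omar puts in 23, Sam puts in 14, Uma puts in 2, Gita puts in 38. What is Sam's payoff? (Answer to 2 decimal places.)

111.69 gold

Total contributed: 20 + 23 + 14 + 2 + 38 = 97.
Each receives 0.77 × 97 = 74.69 from the guild treasury.
Sam keeps 51 − 14 = 37, so Sam's payoff is 37 + 74.69 = 111.69.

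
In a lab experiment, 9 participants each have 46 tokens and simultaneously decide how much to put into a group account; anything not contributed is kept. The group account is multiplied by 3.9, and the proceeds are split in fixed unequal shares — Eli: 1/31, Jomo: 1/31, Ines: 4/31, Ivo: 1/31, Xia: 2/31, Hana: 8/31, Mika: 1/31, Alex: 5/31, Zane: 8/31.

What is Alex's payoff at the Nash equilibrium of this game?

For player j, contributing a unit is worthwhile iff 3.9 × (j's share) ≥ 1, i.e. iff j's share is at least 0.2564.
Hana and Zane are above the threshold, contributing 46 each; the remaining 7 contribute 0. Total contributed: 92.
Alex keeps 46 and receives 3.9 × 92 × 5/31 = 57.87 from the group account, for a payoff of 103.87.

103.87 tokens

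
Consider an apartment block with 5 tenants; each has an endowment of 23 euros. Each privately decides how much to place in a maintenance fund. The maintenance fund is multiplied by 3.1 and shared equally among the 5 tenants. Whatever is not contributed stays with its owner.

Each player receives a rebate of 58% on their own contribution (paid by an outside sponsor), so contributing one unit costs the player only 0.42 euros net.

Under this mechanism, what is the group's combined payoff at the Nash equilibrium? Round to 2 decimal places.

Under the mechanism each unit contributed yields (3.1/5) / 0.42 = 1.4762 back to its contributor per unit of net cost, which exceeds 1, making full contribution the dominant choice for everyone.
At the Nash equilibrium everyone contributes 23. Group total payoff = 5 × (23 × 0.58 + 3.1 × 23) = 423.20.

423.20 euros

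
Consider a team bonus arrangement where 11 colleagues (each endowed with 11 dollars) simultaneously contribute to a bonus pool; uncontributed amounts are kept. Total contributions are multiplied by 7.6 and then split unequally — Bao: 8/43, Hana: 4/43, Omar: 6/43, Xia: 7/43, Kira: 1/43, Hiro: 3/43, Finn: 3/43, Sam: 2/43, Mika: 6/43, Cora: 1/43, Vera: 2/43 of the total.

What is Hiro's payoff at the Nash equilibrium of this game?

34.33 dollars

For player j, contributing a unit is worthwhile iff 7.6 × (j's share) ≥ 1, i.e. iff j's share is at least 0.1316.
Bao, Omar, Xia and Mika clear that bar, contributing 11 each; the remaining 7 contribute 0. Total contributed: 44.
Hiro keeps 11 and receives 7.6 × 44 × 3/43 = 23.33 from the bonus pool, for a payoff of 34.33.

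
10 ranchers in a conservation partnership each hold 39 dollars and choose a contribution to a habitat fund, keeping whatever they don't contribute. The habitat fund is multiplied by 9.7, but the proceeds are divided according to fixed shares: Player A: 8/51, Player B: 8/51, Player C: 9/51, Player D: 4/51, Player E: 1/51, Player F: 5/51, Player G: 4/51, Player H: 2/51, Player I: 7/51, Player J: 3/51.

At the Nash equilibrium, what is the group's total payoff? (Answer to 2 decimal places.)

1747.20 dollars

For player j, contributing a unit is worthwhile iff 9.7 × (j's share) ≥ 1, i.e. iff j's share is at least 0.1031.
Player A, Player B, Player C and Player I are above the threshold, contributing 39 each; the remaining 6 contribute 0. Total contributed: 156.
The habitat fund pays out 9.7 × 156 = 1513.20 in total (split across the unequal shares, but the aggregate is all that matters for the group sum).
The 6 free-riders keep 39 each, adding 234. Group total = 234 + 1513.20 = 1747.20.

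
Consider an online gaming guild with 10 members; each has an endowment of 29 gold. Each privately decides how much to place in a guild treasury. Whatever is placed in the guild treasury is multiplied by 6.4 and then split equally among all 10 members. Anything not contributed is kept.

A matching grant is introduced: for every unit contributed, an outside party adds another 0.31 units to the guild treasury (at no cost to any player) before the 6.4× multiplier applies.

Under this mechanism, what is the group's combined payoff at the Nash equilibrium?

The effective private return is 6.4 × 1.31 / 10 = 0.8384, which is still under 1, so the mechanism doesn't change anyone's dominant strategy: zero contribution.
At the Nash equilibrium no one contributes; group total payoff = 10 × 29 = 290.

290.00 gold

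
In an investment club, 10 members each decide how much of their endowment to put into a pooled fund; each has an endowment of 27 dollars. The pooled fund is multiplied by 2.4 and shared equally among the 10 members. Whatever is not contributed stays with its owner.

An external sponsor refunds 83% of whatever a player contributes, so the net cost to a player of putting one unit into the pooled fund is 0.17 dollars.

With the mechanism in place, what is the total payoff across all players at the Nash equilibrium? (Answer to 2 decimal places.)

Under the mechanism each unit contributed yields (2.4/10) / 0.17 = 1.4118 back to its contributor per unit of net cost, which exceeds 1, making full contribution the dominant choice for everyone.
At the Nash equilibrium everyone contributes 27. Group total payoff = 10 × (27 × 0.83 + 2.4 × 27) = 872.10.

872.10 dollars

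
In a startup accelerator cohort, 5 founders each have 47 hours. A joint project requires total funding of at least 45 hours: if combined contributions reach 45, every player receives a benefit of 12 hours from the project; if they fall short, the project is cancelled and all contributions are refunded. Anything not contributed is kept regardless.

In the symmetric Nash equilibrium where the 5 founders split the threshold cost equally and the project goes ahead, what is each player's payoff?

50 hours

Equal share of the threshold: 45/5 = 9.
At this profile no one gains by cutting their contribution: any cut drops the total below 45, the project is cancelled, contributions are refunded, and the deviator ends with 47, which is less than 47 − 9 + 12 = 50. Contributing more than 9 just wastes the excess. So contributing exactly 9 is a best response.
Each player's payoff: 47 − 9 + 12 = 50.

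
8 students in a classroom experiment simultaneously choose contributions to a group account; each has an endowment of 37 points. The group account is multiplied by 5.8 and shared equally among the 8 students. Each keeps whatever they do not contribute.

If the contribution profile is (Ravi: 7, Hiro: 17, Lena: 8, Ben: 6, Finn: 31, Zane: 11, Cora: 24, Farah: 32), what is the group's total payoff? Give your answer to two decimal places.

948.80 points

Total contributed: 7 + 17 + 8 + 6 + 31 + 11 + 24 + 32 = 136; total kept: 8 × 37 − 136 = 160.
The group account pays out 5.8 × 136 = 788.80 in aggregate.
Group total = 160 + 788.80 = 948.80.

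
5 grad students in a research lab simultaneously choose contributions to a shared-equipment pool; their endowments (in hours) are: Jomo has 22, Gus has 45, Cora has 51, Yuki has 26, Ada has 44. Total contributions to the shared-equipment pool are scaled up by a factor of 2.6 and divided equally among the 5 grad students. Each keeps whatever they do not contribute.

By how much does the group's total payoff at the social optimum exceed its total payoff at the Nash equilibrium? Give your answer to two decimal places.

The private return per contributed unit is 2.6/5 = 0.5200 < 1 for every player regardless of endowment, so the Nash equilibrium is zero contribution and the group total is Σ E_j = 22 + 45 + 51 + 26 + 44 = 188.
Each contributed unit returns 2.600 to the group, so the social optimum is full contribution by everyone: group total = 2.600 × 188 = 488.80.
Efficiency loss = (2.600 − 1) × 188 = 300.80.

300.80 hours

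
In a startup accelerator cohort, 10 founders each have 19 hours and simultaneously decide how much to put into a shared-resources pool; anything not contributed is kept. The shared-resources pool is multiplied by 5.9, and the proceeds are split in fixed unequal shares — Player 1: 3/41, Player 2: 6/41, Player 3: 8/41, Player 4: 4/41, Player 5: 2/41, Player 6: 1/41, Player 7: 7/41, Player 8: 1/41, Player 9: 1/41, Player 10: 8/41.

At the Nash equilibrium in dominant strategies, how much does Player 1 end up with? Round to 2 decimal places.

43.61 hours

Player j's private return per contributed unit is 5.9 × (j's share). Contributing is weakly dominant for j when that share is at least 1/5.9 = 0.1695, and contributing 0 is dominant otherwise.
Player 3, Player 7 and Player 10 are above the threshold, contributing 19 each; the remaining 7 contribute 0. Total contributed: 57.
Player 1 keeps 19 and receives 5.9 × 57 × 3/41 = 24.61 from the shared-resources pool, for a payoff of 43.61.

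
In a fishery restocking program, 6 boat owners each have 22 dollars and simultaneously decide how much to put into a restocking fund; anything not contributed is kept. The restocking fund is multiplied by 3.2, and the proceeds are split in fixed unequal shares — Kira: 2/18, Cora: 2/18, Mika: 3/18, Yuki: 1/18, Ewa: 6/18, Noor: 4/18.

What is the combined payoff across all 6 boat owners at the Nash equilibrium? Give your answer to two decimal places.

180.40 dollars

Each unit j contributes comes back to j as 3.2 × (j's share), so j prefers to contribute only if that share exceeds 1/3.2 = 0.3125; otherwise keeping the unit dominates.
The only share above 0.3125 is Ewa's 6/18, contributing 22; the remaining 5 contribute 0. Total contributed: 22.
The restocking fund pays out 3.2 × 22 = 70.40 in total (split across the unequal shares, but the aggregate is all that matters for the group sum).
The 5 free-riders keep 22 each, adding 110. Group total = 110 + 70.40 = 180.40.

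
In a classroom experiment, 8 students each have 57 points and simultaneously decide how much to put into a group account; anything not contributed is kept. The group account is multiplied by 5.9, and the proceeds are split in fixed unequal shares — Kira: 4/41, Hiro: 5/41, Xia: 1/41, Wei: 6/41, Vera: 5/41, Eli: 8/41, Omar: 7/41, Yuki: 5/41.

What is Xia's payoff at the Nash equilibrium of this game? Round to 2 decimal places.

Each unit j contributes comes back to j as 5.9 × (j's share), so j prefers to contribute only if that share exceeds 1/5.9 = 0.1695; otherwise keeping the unit dominates.
The shares above 0.1695 belong to Eli and Omar, contributing 57 each; the remaining 6 contribute 0. Total contributed: 114.
Xia keeps 57 and receives 5.9 × 114 × 1/41 = 16.40 from the group account, for a payoff of 73.40.

73.40 points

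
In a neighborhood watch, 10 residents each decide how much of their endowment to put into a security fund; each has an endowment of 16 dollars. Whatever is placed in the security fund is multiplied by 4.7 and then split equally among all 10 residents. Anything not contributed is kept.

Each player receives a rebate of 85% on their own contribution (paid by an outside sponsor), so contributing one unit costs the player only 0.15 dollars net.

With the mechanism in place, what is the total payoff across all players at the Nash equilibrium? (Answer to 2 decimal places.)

With the mechanism, a contributed unit returns (4.7/10) / 0.15 = 3.1333 per unit of net cost to the contributor — now above 1 — so contributing fully is weakly dominant for every player.
So the Nash equilibrium is full contribution by all 10; the group earns 10 × (16 × 0.85 + 4.7 × 16) = 888.00.

888.00 dollars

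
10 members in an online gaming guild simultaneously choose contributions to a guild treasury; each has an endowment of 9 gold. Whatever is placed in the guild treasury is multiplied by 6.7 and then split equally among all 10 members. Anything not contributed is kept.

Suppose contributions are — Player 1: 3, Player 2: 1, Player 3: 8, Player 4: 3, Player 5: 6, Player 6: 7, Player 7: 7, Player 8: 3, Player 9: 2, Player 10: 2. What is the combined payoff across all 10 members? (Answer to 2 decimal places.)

329.40 gold

Total contributed: 3 + 1 + 8 + 3 + 6 + 7 + 7 + 3 + 2 + 2 = 42; total kept: 10 × 9 − 42 = 48.
The guild treasury pays out 6.7 × 42 = 281.40 in aggregate.
Group total = 48 + 281.40 = 329.40.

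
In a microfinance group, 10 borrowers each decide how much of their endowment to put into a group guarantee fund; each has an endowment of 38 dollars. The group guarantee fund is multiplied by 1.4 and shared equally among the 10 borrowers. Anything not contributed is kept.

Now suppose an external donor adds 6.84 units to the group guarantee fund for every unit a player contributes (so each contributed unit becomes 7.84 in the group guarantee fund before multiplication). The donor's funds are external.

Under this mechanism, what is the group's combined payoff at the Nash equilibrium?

4170.88 dollars

With the mechanism, a contributed unit returns 1.4 × 7.84 / 10 = 1.0976 per unit of net cost to the contributor — now above 1 — so contributing fully is weakly dominant for every player.
At the Nash equilibrium everyone contributes 38. Group total payoff = 1.4 × 7.84 × 380 = 4170.88.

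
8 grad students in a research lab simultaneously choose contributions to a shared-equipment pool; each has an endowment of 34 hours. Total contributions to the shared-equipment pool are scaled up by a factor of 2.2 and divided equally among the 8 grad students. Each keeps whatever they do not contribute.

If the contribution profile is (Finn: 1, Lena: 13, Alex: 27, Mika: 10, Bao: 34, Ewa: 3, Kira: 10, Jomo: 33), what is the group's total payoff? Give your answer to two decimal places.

429.20 hours

Total contributed: 1 + 13 + 27 + 10 + 34 + 3 + 10 + 33 = 131; total kept: 8 × 34 − 131 = 141.
The shared-equipment pool pays out 2.2 × 131 = 288.20 in aggregate.
Group total = 141 + 288.20 = 429.20.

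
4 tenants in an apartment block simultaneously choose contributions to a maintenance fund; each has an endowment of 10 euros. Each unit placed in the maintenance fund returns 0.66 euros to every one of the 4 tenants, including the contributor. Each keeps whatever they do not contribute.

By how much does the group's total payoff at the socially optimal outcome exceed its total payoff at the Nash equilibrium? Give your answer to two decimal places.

65.60 euros

The private return per contributed unit is 0.66 < 1, so contributing 0 is dominant for every player. At the Nash equilibrium everyone keeps their 10, and the group total is 4 × 10 = 40.
Each contributed unit returns 2.640 to the group as a whole (0.66 to each of 4 players), which exceeds 1, so the social optimum is full contribution: group total = 2.640 × 40 = 105.60.
Efficiency loss = 105.60 − 40 = 65.60.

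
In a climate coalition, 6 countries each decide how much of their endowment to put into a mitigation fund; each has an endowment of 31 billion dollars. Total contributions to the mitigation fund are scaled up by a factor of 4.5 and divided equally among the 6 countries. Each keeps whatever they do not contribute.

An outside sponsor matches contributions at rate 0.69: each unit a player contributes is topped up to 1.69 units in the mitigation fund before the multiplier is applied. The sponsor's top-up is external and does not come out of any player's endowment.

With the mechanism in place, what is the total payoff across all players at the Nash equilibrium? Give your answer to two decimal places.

With the mechanism, a contributed unit returns 4.5 × 1.69 / 6 = 1.2675 per unit of net cost to the contributor — now above 1 — so contributing fully is weakly dominant for every player.
At the Nash equilibrium everyone contributes 31. Group total payoff = 4.5 × 1.69 × 186 = 1414.53.

1414.53 billion dollars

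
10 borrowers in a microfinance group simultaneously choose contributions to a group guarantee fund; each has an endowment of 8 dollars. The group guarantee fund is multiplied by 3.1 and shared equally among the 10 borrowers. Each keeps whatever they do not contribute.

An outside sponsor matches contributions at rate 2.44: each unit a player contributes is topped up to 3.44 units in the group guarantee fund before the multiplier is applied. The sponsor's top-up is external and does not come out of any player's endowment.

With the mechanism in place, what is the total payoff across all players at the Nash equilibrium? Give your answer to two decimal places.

Under the mechanism each unit contributed yields 3.1 × 3.44 / 10 = 1.0664 back to its contributor per unit of net cost, which exceeds 1, making full contribution the dominant choice for everyone.
At the Nash equilibrium everyone contributes 8. Group total payoff = 3.1 × 3.44 × 80 = 853.12.

853.12 dollars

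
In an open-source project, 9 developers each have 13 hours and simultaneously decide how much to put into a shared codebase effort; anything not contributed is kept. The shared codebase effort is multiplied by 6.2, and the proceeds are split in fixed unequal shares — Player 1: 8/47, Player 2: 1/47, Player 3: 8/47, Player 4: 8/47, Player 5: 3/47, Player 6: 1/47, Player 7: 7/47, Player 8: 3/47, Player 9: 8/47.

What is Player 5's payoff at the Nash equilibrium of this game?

33.58 hours

For player j, contributing a unit is worthwhile iff 6.2 × (j's share) ≥ 1, i.e. iff j's share is at least 0.1613.
Player 1, Player 3, Player 4 and Player 9 are above the threshold, contributing 13 each; the remaining 5 contribute 0. Total contributed: 52.
Player 5 keeps 13 and receives 6.2 × 52 × 3/47 = 20.58 from the shared codebase effort, for a payoff of 33.58.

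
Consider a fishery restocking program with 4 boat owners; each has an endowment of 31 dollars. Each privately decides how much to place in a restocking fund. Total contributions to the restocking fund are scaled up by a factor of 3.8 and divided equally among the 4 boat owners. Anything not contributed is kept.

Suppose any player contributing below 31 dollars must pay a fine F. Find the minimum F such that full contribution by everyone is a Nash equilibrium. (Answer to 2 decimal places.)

1.55 dollars

Given the others contribute fully, the best deviation is to contribute 0 (any partial contribution still incurs the fine and gives up units whose private return 0.9500 is below 1).
Deviating from 31 to 0 saves 31 dollars but forfeits the deviator's share of the drop in the restocking fund: 3.8/4 × 31 = 29.45.
So the deviation gain is 31 − 29.45 = 1.55, and the fine must be at least 1.55 dollars to wipe it out.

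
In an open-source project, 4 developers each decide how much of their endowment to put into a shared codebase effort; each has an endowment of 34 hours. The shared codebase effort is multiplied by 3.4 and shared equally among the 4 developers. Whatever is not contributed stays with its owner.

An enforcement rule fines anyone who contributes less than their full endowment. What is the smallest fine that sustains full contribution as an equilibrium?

Given the others contribute fully, the best deviation is to contribute 0 (any partial contribution still incurs the fine and gives up units whose private return 0.8500 is below 1).
Deviating from 34 to 0 saves 34 hours but forfeits the deviator's share of the drop in the shared codebase effort: 3.4/4 × 34 = 28.90.
So the deviation gain is 34 − 28.90 = 5.10, and the fine must be at least 5.10 hours to wipe it out.

5.10 hours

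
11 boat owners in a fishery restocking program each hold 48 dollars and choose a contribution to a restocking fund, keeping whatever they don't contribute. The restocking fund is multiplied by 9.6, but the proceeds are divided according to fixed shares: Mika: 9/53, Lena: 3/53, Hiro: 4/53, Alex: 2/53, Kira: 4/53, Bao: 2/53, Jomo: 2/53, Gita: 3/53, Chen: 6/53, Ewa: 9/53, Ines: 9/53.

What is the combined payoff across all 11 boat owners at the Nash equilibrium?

2179.20 dollars

A player with share s gets back 9.6·s per unit contributed, so full contribution is dominant for anyone with s > 1/9.6 = 0.1042 and zero contribution is dominant for anyone below.
Mika, Chen, Ewa and Ines clear that bar, contributing 48 each; the remaining 7 contribute 0. Total contributed: 192.
The restocking fund pays out 9.6 × 192 = 1843.20 in total (split across the unequal shares, but the aggregate is all that matters for the group sum).
The 7 free-riders keep 48 each, adding 336. Group total = 336 + 1843.20 = 2179.20.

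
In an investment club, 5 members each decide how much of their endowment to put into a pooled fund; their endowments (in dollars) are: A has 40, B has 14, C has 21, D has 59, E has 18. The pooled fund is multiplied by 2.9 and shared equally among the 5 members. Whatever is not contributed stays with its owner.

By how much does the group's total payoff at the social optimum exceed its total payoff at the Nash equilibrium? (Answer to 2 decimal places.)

288.80 dollars

The private return per contributed unit is 2.9/5 = 0.5800 < 1 for every player regardless of endowment, so the Nash equilibrium is zero contribution and the group total is Σ E_j = 40 + 14 + 21 + 59 + 18 = 152.
Each contributed unit returns 2.900 to the group, so the social optimum is full contribution by everyone: group total = 2.900 × 152 = 440.80.
Efficiency loss = (2.900 − 1) × 152 = 288.80.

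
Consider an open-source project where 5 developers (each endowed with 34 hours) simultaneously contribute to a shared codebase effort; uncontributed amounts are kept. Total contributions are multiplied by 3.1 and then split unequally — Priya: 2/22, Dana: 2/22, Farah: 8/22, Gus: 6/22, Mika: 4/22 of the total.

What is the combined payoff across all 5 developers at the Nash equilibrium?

241.40 hours

Each unit j contributes comes back to j as 3.1 × (j's share), so j prefers to contribute only if that share exceeds 1/3.1 = 0.3226; otherwise keeping the unit dominates.
Only Farah (8/22) clears that bar, contributing 34; the remaining 4 contribute 0. Total contributed: 34.
The shared codebase effort pays out 3.1 × 34 = 105.40 in total (split across the unequal shares, but the aggregate is all that matters for the group sum).
The 4 free-riders keep 34 each, adding 136. Group total = 136 + 105.40 = 241.40.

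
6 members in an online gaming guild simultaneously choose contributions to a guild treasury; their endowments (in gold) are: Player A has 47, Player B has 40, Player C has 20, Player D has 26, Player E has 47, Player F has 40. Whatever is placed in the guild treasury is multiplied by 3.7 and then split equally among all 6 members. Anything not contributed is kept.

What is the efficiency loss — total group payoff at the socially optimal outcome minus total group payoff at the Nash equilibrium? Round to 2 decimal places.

594.00 gold

The private return per contributed unit is 3.7/6 = 0.6167 < 1 for every player regardless of endowment, so the Nash equilibrium is zero contribution and the group total is Σ E_j = 47 + 40 + 20 + 26 + 47 + 40 = 220.
Each contributed unit returns 3.700 to the group, so the social optimum is full contribution by everyone: group total = 3.700 × 220 = 814.00.
Efficiency loss = (3.700 − 1) × 220 = 594.00.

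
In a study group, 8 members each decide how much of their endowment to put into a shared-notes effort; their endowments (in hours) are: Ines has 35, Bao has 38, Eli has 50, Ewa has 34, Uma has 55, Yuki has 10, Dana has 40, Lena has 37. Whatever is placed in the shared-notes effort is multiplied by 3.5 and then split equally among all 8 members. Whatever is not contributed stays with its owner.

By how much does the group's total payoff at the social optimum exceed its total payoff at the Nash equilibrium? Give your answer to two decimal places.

The private return per contributed unit is 3.5/8 = 0.4375 < 1 for every player regardless of endowment, so the Nash equilibrium is zero contribution and the group total is Σ E_j = 35 + 38 + 50 + 34 + 55 + 10 + 40 + 37 = 299.
Each contributed unit returns 3.500 to the group, so the social optimum is full contribution by everyone: group total = 3.500 × 299 = 1046.50.
Efficiency loss = (3.500 − 1) × 299 = 747.50.

747.50 hours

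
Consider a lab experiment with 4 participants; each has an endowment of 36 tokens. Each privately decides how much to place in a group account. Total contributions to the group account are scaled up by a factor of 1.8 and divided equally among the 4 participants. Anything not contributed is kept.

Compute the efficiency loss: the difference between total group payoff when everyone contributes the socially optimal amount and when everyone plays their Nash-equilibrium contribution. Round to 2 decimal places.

Each contributed unit returns 1.8/4 = 0.4500 to its contributor — below 1 — so contributing 0 is dominant for every player. At the Nash equilibrium everyone keeps their 36, and the group total is 4 × 36 = 144.
Each contributed unit returns 1.800 to the group as a whole (0.4500 to each of 4 players), which exceeds 1, so the social optimum is full contribution: group total = 1.800 × 144 = 259.20.
Efficiency loss = 259.20 − 144 = 115.20.

115.20 tokens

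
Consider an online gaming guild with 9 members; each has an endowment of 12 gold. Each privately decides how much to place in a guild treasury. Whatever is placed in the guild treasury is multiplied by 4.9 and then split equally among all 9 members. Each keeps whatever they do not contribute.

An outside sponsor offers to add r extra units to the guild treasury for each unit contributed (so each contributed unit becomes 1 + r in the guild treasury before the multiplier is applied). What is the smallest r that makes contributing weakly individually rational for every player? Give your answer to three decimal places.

With matching at rate r, one contributed unit becomes (1 + r) in the guild treasury and returns 4.9 × (1 + r) / 9 to the contributor.
Setting this equal to 1: 1 + r = 9/4.9 = 1.8367.
So the minimum matching rate is r = 1.8367 − 1 = 0.837.

0.837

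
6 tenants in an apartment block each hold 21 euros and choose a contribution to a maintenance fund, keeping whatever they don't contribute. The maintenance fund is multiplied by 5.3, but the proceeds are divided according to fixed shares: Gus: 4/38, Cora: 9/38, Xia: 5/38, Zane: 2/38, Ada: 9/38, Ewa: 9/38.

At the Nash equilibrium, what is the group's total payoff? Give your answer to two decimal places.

For player j, contributing a unit is worthwhile iff 5.3 × (j's share) ≥ 1, i.e. iff j's share is at least 0.1887.
The shares above 0.1887 belong to Cora, Ada and Ewa, contributing 21 each; the remaining 3 contribute 0. Total contributed: 63.
The maintenance fund pays out 5.3 × 63 = 333.90 in total (split across the unequal shares, but the aggregate is all that matters for the group sum).
The 3 free-riders keep 21 each, adding 63. Group total = 63 + 333.90 = 396.90.

396.90 euros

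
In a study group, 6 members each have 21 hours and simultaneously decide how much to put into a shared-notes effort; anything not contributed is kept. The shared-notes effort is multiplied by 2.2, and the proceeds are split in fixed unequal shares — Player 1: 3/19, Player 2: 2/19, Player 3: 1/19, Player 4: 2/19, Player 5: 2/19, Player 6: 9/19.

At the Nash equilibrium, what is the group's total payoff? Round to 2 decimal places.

151.20 hours

For player j, contributing a unit is worthwhile iff 2.2 × (j's share) ≥ 1, i.e. iff j's share is at least 0.4545.
Player 6 alone (share 9/19) is above the threshold, contributing 21; the remaining 5 contribute 0. Total contributed: 21.
The shared-notes effort pays out 2.2 × 21 = 46.20 in total (split across the unequal shares, but the aggregate is all that matters for the group sum).
The 5 free-riders keep 21 each, adding 105. Group total = 105 + 46.20 = 151.20.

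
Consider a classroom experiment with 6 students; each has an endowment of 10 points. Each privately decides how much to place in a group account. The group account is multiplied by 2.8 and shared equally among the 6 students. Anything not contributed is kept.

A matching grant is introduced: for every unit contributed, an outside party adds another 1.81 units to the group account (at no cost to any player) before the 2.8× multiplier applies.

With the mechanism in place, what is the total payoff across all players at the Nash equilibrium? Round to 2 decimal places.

Under the mechanism each unit contributed yields 2.8 × 2.81 / 6 = 1.3113 back to its contributor per unit of net cost, which exceeds 1, making full contribution the dominant choice for everyone.
So the Nash equilibrium is full contribution by all 6; the group earns 2.8 × 2.81 × 60 = 472.08.

472.08 points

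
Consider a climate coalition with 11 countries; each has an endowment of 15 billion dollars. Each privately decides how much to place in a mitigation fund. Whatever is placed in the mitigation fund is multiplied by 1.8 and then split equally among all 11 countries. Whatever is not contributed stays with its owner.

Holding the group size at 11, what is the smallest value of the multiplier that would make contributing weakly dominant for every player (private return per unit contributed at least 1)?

11

A contributed unit returns (multiplier)/11 to its contributor.
This reaches 1 exactly when the multiplier is 11.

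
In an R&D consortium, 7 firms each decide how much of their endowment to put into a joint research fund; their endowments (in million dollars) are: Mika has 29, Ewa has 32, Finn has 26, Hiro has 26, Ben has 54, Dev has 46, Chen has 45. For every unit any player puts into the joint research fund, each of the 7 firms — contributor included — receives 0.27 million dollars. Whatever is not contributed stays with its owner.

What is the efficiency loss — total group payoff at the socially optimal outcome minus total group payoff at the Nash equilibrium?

229.62 million dollars

The private return per contributed unit is 0.27 < 1 for everyone, so the Nash equilibrium is zero contribution and the group total is Σ E_j = 29 + 32 + 26 + 26 + 54 + 46 + 45 = 258.
Each contributed unit returns 1.890 to the group, so the social optimum is full contribution by everyone: group total = 1.890 × 258 = 487.62.
Efficiency loss = (1.890 − 1) × 258 = 229.62.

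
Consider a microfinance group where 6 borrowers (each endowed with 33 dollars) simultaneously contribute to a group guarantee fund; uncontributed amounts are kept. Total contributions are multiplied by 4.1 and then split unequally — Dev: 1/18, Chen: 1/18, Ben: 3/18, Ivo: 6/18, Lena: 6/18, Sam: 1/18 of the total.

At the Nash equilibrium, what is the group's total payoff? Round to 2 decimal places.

402.60 dollars

For player j, contributing a unit is worthwhile iff 4.1 × (j's share) ≥ 1, i.e. iff j's share is at least 0.2439.
The shares above 0.2439 belong to Ivo and Lena, contributing 33 each; the remaining 4 contribute 0. Total contributed: 66.
The group guarantee fund pays out 4.1 × 66 = 270.60 in total (split across the unequal shares, but the aggregate is all that matters for the group sum).
The 4 free-riders keep 33 each, adding 132. Group total = 132 + 270.60 = 402.60.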